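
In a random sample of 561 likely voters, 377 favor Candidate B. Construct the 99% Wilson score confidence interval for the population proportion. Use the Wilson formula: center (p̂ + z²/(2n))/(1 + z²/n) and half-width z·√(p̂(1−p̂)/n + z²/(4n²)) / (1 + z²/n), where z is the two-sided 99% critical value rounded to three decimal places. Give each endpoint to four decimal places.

(0.6192, 0.7208)

p̂ = 377/561 = 0.67201; z = 2.576, so z² = 6.635776.
1 + z²/n = 1.011828.
Center = (0.67201 + 0.005914)/1.011828 = 0.67000.
Radicand: p̂(1−p̂)/n + z²/(4n²) = 0.000392890 + 0.000005271 = 0.000398161.
Half-width = z·√(radicand)/denom = 2.576·0.019954/1.011828 = 0.05080.
Interval: 0.67000 ± 0.05080 → (0.6192, 0.7208).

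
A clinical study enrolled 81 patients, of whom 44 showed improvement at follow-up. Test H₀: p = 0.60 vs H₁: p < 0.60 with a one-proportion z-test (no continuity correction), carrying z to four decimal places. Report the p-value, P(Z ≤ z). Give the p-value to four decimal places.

Sample proportion p̂ = 44/81 = 0.54321.
Under H₀, SE = √(p₀(1−p₀)/n) = √(0.60·0.40/81) = √0.002962963 = 0.054433.
Test statistic (full precision, shown to 4 dp): z = (44/81 − 0.60)/SE₀ ≈ -1.0433.
p-value = P(Z ≤ z) with z = -1.0433 → 0.1484.

p-value = 0.1484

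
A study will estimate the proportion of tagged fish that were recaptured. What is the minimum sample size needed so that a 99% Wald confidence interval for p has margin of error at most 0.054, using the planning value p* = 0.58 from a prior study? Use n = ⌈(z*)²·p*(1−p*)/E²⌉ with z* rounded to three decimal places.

For 99% confidence, z* = 2.576.
p*(1−p*) = 0.2436.
Required n before rounding: 6.635776 × 0.2436 / 0.054² = 554.347.
Rounding up, n = 555.

n = 555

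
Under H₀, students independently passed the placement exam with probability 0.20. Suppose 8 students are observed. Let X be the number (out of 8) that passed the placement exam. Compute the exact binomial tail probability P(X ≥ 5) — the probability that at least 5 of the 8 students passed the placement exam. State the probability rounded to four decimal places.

X ~ Binomial(n=8, p=0.20).
P(X ≥ 5) = C(8,5)·0.20^5·0.80^3 + C(8,6)·0.20^6·0.80^2 + C(8,7)·0.20^7·0.80^1 + C(8,8)·0.20^8·0.80^0.
= 0.009175 + 0.001147 + 0.000082 + 0.000003 = 0.0104.

P = 0.0104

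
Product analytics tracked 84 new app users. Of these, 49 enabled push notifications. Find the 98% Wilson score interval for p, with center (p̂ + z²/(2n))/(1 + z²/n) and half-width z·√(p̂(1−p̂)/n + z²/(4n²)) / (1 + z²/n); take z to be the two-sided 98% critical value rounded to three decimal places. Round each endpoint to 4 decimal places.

(0.4569, 0.6997)

Here p̂ = 49/84 = 0.58333 and z = 2.326 (z² = 5.410276).
Denominator 1 + z²/n = 1 + 5.410276/84 = 1.064408.
Adjusted center: (0.58333 + z²/(2n))/1.064408 = 0.57829.
Radicand: p̂(1−p̂)/n + z²/(4n²) = 0.002893519 + 0.000191691 = 0.003085210.
Half-width = z·√(radicand)/denom = 2.326·0.055545/1.064408 = 0.12138.
Interval: 0.57829 ± 0.12138 → (0.4569, 0.6997).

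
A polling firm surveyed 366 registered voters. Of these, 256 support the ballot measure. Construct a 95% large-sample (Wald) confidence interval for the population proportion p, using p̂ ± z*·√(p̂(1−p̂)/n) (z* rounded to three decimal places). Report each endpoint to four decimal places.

Sample proportion p̂ = 256/366 = 0.69945.
SE = √(p̂(1−p̂)/n) = √(0.210218/366) = 0.023966.
For 95% confidence, z* = 1.960.
Margin of error: 1.960 × 0.023966 = 0.04697.
So the interval runs from 0.6525 to 0.7464.

(0.6525, 0.7464)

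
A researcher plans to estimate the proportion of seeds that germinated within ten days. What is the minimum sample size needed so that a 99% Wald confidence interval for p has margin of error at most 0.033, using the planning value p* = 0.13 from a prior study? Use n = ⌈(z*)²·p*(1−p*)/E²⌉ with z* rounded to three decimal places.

n = 690

For 99% confidence, z* = 2.576.
p*(1−p*) = 0.1131.
(z*)²·p*(1−p*)/E² = 6.635776·0.1131/0.001089 = 689.170.
⌈689.170⌉ = 690.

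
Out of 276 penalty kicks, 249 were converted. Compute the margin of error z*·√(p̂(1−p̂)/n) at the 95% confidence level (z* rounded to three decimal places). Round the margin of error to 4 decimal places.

p̂ = 249/276 = 0.90217.
Standard error of p̂: √(0.088256/276) = √0.000319769 = 0.017882.
z* = 1.960 at the 95% level.
ME = 1.960·0.017882 = 0.0350.

ME = 0.0350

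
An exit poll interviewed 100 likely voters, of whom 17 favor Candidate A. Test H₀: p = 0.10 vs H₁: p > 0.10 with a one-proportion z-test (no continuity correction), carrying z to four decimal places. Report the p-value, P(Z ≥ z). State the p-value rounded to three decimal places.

Sample proportion p̂ = 17/100 = 0.17000.
Under H₀, SE = √(p₀(1−p₀)/n) = √(0.10·0.90/100) = √0.000900000 = 0.030000.
z = (p̂ − p₀)/SE = (17/100 − 0.10)/0.030000 ≈ 2.3333.
p-value = P(Z ≥ z) with z = 2.3333 → 0.010.

p-value = 0.010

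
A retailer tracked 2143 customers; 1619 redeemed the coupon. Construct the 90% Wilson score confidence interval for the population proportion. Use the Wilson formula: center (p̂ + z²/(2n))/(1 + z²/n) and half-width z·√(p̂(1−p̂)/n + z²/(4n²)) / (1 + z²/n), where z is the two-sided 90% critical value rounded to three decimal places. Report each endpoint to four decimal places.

(0.7399, 0.7704)

p̂ = 1619/2143 = 0.75548; z = 1.645, so z² = 2.706025.
Denominator 1 + z²/n = 1 + 2.706025/2143 = 1.001263.
Center = (0.75548 + 0.000631)/1.001263 = 0.75516.
Radicand: p̂(1−p̂)/n + z²/(4n²) = 0.000086201 + 0.000000147 = 0.000086348.
Half-width = 1.645·√0.000086348/1.001263 = 0.01527.
CI: 0.75516 ± 0.01527 = (0.7399, 0.7704).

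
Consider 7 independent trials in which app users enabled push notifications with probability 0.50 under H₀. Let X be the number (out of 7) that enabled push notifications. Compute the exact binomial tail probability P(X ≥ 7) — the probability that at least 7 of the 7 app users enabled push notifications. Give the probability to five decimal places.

P = 0.00781

X is binomial with n = 7 and p = 0.50.
P(X ≥ 7) = C(7,7)·0.50^7·0.50^0.
= 0.007812 = 0.00781.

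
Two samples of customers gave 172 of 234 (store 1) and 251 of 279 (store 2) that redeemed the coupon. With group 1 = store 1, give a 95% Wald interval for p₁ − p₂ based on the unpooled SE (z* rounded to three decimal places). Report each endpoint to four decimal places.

p̂₁ = 0.73504, p̂₂ = 0.89964, so the observed difference is -0.16460.
Unpooled SE = √(p̂₁(1−p̂₁)/n₁ + p̂₂(1−p̂₂)/n₂) = √(0.000832286 + 0.000323608) = 0.033998.
The 95% critical value is z* = 1.960. Margin of error = 0.06664.
Interval: -0.16460 ± 0.06664 → (-0.2312, -0.0980).

(-0.2312, -0.0980)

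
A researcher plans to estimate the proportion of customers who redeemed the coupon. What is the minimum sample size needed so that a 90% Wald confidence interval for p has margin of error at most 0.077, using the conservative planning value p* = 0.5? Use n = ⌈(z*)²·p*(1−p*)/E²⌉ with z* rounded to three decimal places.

The 90% critical value is z* = 1.645.
p*(1−p*) = 0.2500.
(z*)²·p*(1−p*)/E² = 2.706025·0.2500/0.005929 = 114.101.
⌈114.101⌉ = 115.

n = 115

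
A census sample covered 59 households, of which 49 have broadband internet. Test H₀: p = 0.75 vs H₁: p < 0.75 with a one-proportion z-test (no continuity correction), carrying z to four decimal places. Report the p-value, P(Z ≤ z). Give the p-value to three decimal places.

Sample proportion p̂ = 49/59 = 0.83051.
Under H₀, SE = √(p₀(1−p₀)/n) = √(0.75·0.25/59) = √0.003177966 = 0.056373.
Test statistic (full precision, shown to 4 dp): z = (49/59 − 0.75)/SE₀ ≈ 1.4281.
p-value = P(Z ≤ z) with z = 1.4281 → 0.923.

p-value = 0.923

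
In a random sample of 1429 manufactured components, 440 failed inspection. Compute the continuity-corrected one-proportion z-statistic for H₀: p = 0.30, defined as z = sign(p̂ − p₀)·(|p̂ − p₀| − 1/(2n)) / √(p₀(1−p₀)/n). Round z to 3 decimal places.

z = 0.623

Sample proportion p̂ = 440/1429 = 0.30791. p̂ − p₀ = 0.007908.
1/(2n) = 0.000350.
Corrected numerator: |0.007908| − 0.000350 = 0.007558.
Under H₀, SE = √(p₀(1−p₀)/n) = √(0.30·0.70/1429) = √0.000146956 = 0.012123.
z = (+)0.007558/0.012123 = 0.623.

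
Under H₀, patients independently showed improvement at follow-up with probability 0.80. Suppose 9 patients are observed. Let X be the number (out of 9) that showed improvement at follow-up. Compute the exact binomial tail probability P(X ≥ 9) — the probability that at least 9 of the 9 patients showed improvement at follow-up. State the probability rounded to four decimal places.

P = 0.1342

X ~ Binomial(n=9, p=0.80).
P(X ≥ 9) = C(9,9)·0.80^9·0.20^0.
= 0.134218 = 0.1342.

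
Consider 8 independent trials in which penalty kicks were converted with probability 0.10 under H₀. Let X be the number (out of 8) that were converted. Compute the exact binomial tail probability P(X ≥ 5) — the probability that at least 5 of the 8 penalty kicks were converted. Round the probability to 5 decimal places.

X ~ Binomial(n=8, p=0.10).
P(X ≥ 5) = C(8,5)·0.10^5·0.90^3 + C(8,6)·0.10^6·0.90^2 + C(8,7)·0.10^7·0.90^1 + C(8,8)·0.10^8·0.90^0.
= 0.000408 + 0.000023 + 0.000001 + 0.000000 = 0.00043.

P = 0.00043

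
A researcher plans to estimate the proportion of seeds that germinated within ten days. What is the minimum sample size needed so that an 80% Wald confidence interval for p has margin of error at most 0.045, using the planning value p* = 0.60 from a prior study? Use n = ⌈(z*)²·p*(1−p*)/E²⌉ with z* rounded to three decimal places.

n = 195

The 80% critical value is z* = 1.282.
p*(1−p*) = 0.60·0.40 = 0.2400.
Required n before rounding: 1.643524 × 0.2400 / 0.045² = 194.788.
Rounding up, n = 195.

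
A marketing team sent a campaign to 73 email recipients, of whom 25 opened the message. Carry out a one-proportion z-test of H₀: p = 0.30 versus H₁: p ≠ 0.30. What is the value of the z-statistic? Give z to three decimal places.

The sample proportion is 25/73 = 0.34247.
Null standard error: √(0.30·0.70/73) = √0.002876712 = 0.053635.
z = (p̂ − p₀)/SE = (0.34247 − 0.30)/0.053635 = 0.792.

z = 0.792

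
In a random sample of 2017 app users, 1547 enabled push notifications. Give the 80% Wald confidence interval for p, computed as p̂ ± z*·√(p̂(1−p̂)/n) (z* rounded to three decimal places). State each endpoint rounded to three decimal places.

(0.755, 0.779)

The sample proportion is 1547/2017 = 0.76698.
SE(p̂) = √(0.76698·0.23302/2017) = 0.009413.
For 80% confidence, z* = 1.282.
Margin of error: 1.282 × 0.009413 = 0.01207.
Interval: 0.76698 ± 0.01207 → (0.755, 0.779).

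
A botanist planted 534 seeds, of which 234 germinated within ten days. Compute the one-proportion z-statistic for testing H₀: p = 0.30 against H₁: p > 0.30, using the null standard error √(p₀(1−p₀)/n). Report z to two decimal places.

z = 6.97

The sample proportion is 234/534 = 0.43820.
Null standard error: √(0.30·0.70/534) = √0.000393258 = 0.019831.
z = (0.43820 − 0.30)/0.019831 = 0.13820/0.019831 = 6.97.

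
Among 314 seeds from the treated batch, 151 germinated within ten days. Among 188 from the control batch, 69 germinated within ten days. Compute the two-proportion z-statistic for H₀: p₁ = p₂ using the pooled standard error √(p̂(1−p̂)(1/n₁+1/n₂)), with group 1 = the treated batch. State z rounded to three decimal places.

Sample proportions: p̂₁ = 151/314 = 0.48089 and p̂₂ = 69/188 = 0.36702.
Pooling: p̂ = 220/502 = 0.43825.
Pooled SE = √[0.2461866·0.00850386] ≈ 0.045755.
z = (p̂₁ − p̂₂)/SE = (0.48089 − 0.36702)/0.045755 = 0.11387/0.045755 = 2.489.

z = 2.489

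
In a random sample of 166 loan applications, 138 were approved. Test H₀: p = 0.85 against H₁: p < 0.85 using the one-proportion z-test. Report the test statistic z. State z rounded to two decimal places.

p̂ = 138/166 = 0.83133.
Null standard error: √(0.85·0.15/166) = √0.000768072 = 0.027714.
z = (p̂ − p₀)/SE = (0.83133 − 0.85)/0.027714 = -0.67.

z = -0.67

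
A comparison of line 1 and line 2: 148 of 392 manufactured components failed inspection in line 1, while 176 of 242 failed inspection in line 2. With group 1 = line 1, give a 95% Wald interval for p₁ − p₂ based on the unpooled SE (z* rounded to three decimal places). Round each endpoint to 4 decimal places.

(-0.4236, -0.2759)

p̂₁ = 0.37755, p̂₂ = 0.72727, so the observed difference is -0.34972.
SE = √(0.000599506 + 0.000819616) = √0.001419122 = 0.037671.
z* = 1.960 at the 95% level. Margin = 1.960·0.037671 = 0.07384.
CI: -0.34972 ± 0.07384 = (-0.4236, -0.2759).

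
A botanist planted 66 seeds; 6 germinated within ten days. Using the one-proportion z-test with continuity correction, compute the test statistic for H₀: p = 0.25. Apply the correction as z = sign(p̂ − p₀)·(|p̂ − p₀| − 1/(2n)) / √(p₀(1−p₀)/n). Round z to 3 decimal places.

z = -2.843

p̂ = 6/66 = 0.09091. p̂ − p₀ = -0.159091.
Continuity correction 1/(2n) = 1/132 = 0.007576.
Corrected numerator: |-0.159091| − 0.007576 = 0.151515.
Under H₀, SE = √(p₀(1−p₀)/n) = √(0.25·0.75/66) = √0.002840909 = 0.053300.
z = −0.151515/0.053300 = -2.843.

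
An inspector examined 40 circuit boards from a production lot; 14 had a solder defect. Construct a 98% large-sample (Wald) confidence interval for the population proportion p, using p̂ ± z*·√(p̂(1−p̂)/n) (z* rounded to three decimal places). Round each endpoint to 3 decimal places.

(0.175, 0.525)

The sample proportion is 14/40 = 0.35000.
Standard error of p̂: √(0.227500/40) = √0.005687500 = 0.075416.
For 98% confidence, z* = 2.326.
Margin of error: 2.326 × 0.075416 = 0.17542.
Interval: 0.35000 ± 0.17542 → (0.175, 0.525).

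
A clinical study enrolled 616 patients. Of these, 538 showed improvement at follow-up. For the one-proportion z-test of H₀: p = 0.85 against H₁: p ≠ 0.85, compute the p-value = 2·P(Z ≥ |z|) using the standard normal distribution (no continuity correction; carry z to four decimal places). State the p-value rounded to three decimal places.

p-value = 0.104

p̂ = 538/616 = 0.87338.
Under H₀, SE = √(p₀(1−p₀)/n) = √(0.85·0.15/616) = √0.000206981 = 0.014387.
Test statistic (full precision, shown to 4 dp): z = (538/616 − 0.85)/SE₀ ≈ 1.6249.
p-value = 2·P(Z ≥ |z|) with z = 1.6249 → 0.104.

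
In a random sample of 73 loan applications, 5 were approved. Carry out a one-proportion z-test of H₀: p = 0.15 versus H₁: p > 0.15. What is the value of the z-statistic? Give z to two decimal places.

z = -1.95

The sample proportion is 5/73 = 0.06849.
Null standard error: √(0.15·0.85/73) = √0.001746575 = 0.041792.
z = (0.06849 − 0.15)/0.041792 = -0.08151/0.041792 = -1.95.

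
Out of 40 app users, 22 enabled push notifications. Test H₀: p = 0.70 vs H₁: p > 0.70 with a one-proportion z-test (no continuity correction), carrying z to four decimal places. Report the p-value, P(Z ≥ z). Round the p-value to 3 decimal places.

p-value = 0.981

Sample proportion p̂ = 22/40 = 0.55000.
Null standard error: √(0.70·0.30/40) = √0.005250000 = 0.072457.
Test statistic (full precision, shown to 4 dp): z = (22/40 − 0.70)/SE₀ ≈ -2.0702.
p-value = P(Z ≥ z) with z = -2.0702 → 0.981.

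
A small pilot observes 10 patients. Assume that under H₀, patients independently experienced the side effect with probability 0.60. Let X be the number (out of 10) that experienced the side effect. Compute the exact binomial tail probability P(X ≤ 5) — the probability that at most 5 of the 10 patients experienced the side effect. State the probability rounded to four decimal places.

X ~ Binomial(n=10, p=0.60).
P(X ≤ 5) = Σ_{j=0}^{5} C(10,j)·0.60^j·0.40^{10−j}.
= 0.000105 + 0.001573 + 0.010617 + 0.042467 + 0.111477 + 0.200658 = 0.3669.

P = 0.3669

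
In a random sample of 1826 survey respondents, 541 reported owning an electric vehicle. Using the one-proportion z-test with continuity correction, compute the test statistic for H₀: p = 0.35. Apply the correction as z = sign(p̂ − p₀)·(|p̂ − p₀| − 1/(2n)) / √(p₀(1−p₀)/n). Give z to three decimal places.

Sample proportion p̂ = 541/1826 = 0.29628. p̂ − p₀ = -0.053724.
Continuity correction 1/(2n) = 1/3652 = 0.000274.
Corrected numerator: |-0.053724| − 0.000274 = 0.053450.
Null standard error: √(0.35·0.65/1826) = √0.000124589 = 0.011162.
z = −0.053450/0.011162 = -4.789.

z = -4.789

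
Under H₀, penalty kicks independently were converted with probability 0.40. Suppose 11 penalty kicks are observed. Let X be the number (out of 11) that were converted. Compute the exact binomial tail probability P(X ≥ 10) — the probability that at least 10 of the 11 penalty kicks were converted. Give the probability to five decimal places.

P = 0.00073

X is binomial with n = 11 and p = 0.40.
P(X ≥ 10) = C(11,10)·0.40^10·0.60^1 + C(11,11)·0.40^11·0.60^0.
= 0.000692 + 0.000042 = 0.00073.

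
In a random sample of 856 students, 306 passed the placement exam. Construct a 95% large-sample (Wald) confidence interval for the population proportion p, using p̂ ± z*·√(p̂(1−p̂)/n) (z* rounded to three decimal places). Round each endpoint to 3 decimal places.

Sample proportion p̂ = 306/856 = 0.35748.
SE = √(p̂(1−p̂)/n) = √(0.229687/856) = 0.016381.
The 95% critical value is z* = 1.960.
Margin of error: 1.960 × 0.016381 = 0.03211.
CI: 0.35748 ± 0.03211 = (0.325, 0.390).

(0.325, 0.390)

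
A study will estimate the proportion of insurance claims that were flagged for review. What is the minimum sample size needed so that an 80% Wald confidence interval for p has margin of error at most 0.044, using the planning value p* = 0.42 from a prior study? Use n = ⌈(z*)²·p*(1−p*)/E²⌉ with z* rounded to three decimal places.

n = 207

z* = 1.282 at the 80% level.
p*(1−p*) = 0.2436.
(z*)²·p*(1−p*)/E² = 1.643524·0.2436/0.001936 = 206.799.
Rounding up, n = 207.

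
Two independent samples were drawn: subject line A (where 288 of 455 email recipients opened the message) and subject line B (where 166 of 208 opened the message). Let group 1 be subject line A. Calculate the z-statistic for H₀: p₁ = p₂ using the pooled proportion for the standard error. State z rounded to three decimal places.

Sample proportions: p̂₁ = 288/455 = 0.63297 and p̂₂ = 166/208 = 0.79808.
Pooling: p̂ = 454/663 = 0.68477.
SE = √[p̂(1−p̂)(1/n₁+1/n₂)] = √[0.68477·0.31523·(1/455+1/208)] ≈ 0.038887.
z = -0.16511/0.038887 = -4.246.

z = -4.246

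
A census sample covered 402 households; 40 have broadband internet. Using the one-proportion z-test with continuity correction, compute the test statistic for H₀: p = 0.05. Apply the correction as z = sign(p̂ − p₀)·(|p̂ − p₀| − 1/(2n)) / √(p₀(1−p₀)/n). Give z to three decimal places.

p̂ = 40/402 = 0.09950. p̂ − p₀ = 0.049502.
Continuity correction 1/(2n) = 1/804 = 0.001244.
Corrected numerator: |0.049502| − 0.001244 = 0.048258.
Null standard error: √(0.05·0.95/402) = √0.000118159 = 0.010870.
z = (+)0.048258/0.010870 = 4.440.

z = 4.440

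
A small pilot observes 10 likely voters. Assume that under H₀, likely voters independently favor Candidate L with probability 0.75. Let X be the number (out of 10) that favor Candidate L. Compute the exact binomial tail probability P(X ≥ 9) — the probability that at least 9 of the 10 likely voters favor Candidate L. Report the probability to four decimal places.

X ~ Binomial(n=10, p=0.75).
P(X ≥ 9) = C(10,9)·0.75^9·0.25^1 + C(10,10)·0.75^10·0.25^0.
= 0.187712 + 0.056314 = 0.2440.

P = 0.2440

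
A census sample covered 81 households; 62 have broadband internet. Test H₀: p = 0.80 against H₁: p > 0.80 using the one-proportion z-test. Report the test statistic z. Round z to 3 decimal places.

z = -0.778

The sample proportion is 62/81 = 0.76543.
SE₀ = √(0.80·0.20/81) = 0.044444.
z = (0.76543 − 0.80)/0.044444 = -0.03457/0.044444 = -0.778.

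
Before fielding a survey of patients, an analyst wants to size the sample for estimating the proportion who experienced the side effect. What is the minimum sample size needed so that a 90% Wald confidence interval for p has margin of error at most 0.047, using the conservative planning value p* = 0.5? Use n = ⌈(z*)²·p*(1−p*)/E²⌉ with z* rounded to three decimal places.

n = 307

The 90% critical value is z* = 1.645.
p*(1−p*) = 0.2500.
Required n before rounding: 2.706025 × 0.2500 / 0.047² = 306.250.
⌈306.250⌉ = 307.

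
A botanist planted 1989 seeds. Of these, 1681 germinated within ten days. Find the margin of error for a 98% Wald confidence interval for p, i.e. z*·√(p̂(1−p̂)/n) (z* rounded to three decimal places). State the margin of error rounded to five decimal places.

With x = 1681 successes in n = 1989, p̂ = 0.84515.
SE(p̂) = √(0.84515·0.15485/1989) = 0.008112.
The 98% critical value is z* = 2.326.
So ME = 0.01887.

ME = 0.01887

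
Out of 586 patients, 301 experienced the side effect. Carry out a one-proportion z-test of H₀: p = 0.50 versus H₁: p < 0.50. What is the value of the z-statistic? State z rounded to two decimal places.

z = 0.66

Sample proportion p̂ = 301/586 = 0.51365.
Null standard error: √(0.50·0.50/586) = √0.000426621 = 0.020655.
Test statistic: z = 0.01365/0.020655 = 0.66.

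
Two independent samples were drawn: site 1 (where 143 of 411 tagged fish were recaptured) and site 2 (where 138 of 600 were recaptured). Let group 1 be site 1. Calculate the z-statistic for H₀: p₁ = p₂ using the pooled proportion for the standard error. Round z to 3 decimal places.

p̂₁ = 143/411 = 0.34793, p̂₂ = 138/600 = 0.23000.
Pooled p̂ = (143+138)/(411+600) = 281/1011 = 0.27794.
SE = √[p̂(1−p̂)(1/n₁+1/n₂)] = √[0.27794·0.72206·(1/411+1/600)] ≈ 0.028684.
z = (p̂₁ − p̂₂)/SE = (0.34793 − 0.23000)/0.028684 = 0.11793/0.028684 = 4.111.

z = 4.111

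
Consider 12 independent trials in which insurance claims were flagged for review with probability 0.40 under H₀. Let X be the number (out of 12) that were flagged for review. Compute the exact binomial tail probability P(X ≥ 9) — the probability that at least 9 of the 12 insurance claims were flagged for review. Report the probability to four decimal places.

P = 0.0153

X is binomial with n = 12 and p = 0.40.
P(X ≥ 9) = C(12,9)·0.40^9·0.60^3 + C(12,10)·0.40^10·0.60^2 + C(12,11)·0.40^11·0.60^1 + C(12,12)·0.40^12·0.60^0.
= 0.012457 + 0.002491 + 0.000302 + 0.000017 = 0.0153.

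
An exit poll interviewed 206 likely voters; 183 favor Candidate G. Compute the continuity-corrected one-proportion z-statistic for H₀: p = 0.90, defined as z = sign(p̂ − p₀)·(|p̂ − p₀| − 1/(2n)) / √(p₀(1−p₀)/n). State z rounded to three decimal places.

z = -0.441

With x = 183 successes in n = 206, p̂ = 0.88835. p̂ − p₀ = -0.011650.
1/(2n) = 0.002427.
Corrected numerator: |-0.011650| − 0.002427 = 0.009223.
Null standard error: √(0.90·0.10/206) = √0.000436893 = 0.020902.
z = −0.009223/0.020902 = -0.441.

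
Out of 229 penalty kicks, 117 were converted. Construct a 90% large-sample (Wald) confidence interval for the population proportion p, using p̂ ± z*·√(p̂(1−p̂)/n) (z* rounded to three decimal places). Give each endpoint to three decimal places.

The sample proportion is 117/229 = 0.51092.
SE(p̂) = √(0.51092·0.48908/229) = 0.033033.
The 90% critical value is z* = 1.645.
Margin of error: 1.645 × 0.033033 = 0.05434.
So the interval runs from 0.457 to 0.565.

(0.457, 0.565)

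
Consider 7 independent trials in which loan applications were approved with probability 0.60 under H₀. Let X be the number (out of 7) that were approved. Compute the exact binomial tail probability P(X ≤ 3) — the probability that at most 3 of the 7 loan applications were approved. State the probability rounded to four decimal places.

X is binomial with n = 7 and p = 0.60.
P(X ≤ 3) = C(7,0)·0.60^0·0.40^7 + C(7,1)·0.60^1·0.40^6 + C(7,2)·0.60^2·0.40^5 + C(7,3)·0.60^3·0.40^4.
= 0.001638 + 0.017203 + 0.077414 + 0.193536 = 0.2898.

P = 0.2898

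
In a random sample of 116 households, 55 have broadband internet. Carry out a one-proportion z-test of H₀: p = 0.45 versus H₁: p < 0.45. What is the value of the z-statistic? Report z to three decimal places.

z = 0.523

With x = 55 successes in n = 116, p̂ = 0.47414.
Under H₀, SE = √(p₀(1−p₀)/n) = √(0.45·0.55/116) = √0.002133621 = 0.046191.
Test statistic: z = 0.02414/0.046191 = 0.523.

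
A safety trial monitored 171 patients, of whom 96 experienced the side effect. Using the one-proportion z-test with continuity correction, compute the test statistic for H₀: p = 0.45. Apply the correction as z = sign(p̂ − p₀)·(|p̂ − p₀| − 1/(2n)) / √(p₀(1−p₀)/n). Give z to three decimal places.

z = 2.851

p̂ = 96/171 = 0.56140. p̂ − p₀ = 0.111404.
1/(2n) = 0.002924.
Corrected numerator: |0.111404| − 0.002924 = 0.108480.
SE₀ = √(0.45·0.55/171) = 0.038044.
z = +0.108480/0.038044 = 2.851.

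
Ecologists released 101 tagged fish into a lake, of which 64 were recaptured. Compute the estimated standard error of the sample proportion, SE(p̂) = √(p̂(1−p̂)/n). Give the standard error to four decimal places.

Sample proportion p̂ = 64/101 = 0.63366.
p̂(1−p̂) = 0.232135.
SE = √(0.232135/101) = 0.0479.

SE = 0.0479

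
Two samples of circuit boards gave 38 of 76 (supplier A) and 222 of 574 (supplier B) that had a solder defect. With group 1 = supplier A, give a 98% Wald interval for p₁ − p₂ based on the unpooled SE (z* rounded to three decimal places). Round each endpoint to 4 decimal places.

p̂₁ = 38/76 = 0.50000, p̂₂ = 222/574 = 0.38676; p̂₁ − p̂₂ = 0.11324.
SE = √(0.003289474 + 0.000413200) = √0.003702674 = 0.060850.
For 98% confidence, z* = 2.326. Margin = 2.326·0.060850 = 0.14154.
So the interval runs from -0.0283 to 0.2548.

(-0.0283, 0.2548)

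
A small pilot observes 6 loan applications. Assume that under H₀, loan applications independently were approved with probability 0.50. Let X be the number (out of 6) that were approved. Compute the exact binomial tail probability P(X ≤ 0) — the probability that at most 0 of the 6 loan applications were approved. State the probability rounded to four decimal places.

P = 0.0156

X ~ Binomial(n=6, p=0.50).
P(X ≤ 0) = C(6,0)·0.50^0·0.50^6.
= 0.015625 = 0.0156.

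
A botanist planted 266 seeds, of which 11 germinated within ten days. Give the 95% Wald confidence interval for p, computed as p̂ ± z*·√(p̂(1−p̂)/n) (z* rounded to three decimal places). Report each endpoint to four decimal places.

With x = 11 successes in n = 266, p̂ = 0.04135.
SE = √(p̂(1−p̂)/n) = √(0.039643/266) = 0.012208.
For 95% confidence, z* = 1.960.
Margin of error: 1.960 × 0.012208 = 0.02393.
So the interval runs from 0.0174 to 0.0653.

(0.0174, 0.0653)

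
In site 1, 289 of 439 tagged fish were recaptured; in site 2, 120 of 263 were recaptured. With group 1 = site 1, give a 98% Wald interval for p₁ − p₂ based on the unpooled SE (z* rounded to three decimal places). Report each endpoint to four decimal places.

p̂₁ = 0.65831, p̂₂ = 0.45627, so the observed difference is 0.20204.
Unpooled SE = √(p̂₁(1−p̂₁)/n₁ + p̂₂(1−p̂₂)/n₂) = √(0.000512384 + 0.000943300) = 0.038153.
z* = 2.326 at the 98% level. Margin = 2.326·0.038153 = 0.08874.
Interval: 0.20204 ± 0.08874 → (0.1133, 0.2908).

(0.1133, 0.2908)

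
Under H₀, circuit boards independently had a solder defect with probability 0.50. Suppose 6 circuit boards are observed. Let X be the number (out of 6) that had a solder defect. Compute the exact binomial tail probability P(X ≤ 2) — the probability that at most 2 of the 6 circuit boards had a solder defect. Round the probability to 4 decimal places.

X ~ Binomial(n=6, p=0.50).
P(X ≤ 2) = C(6,0)·0.50^0·0.50^6 + C(6,1)·0.50^1·0.50^5 + C(6,2)·0.50^2·0.50^4.
= 0.015625 + 0.093750 + 0.234375 = 0.3438.

P = 0.3438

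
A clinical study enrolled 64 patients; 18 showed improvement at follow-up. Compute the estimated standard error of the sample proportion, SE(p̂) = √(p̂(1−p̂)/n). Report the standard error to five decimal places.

SE = 0.05620

The sample proportion is 18/64 = 0.28125.
p̂(1−p̂) = 0.202148.
Dividing by n and taking the root: √0.003158562 = 0.05620.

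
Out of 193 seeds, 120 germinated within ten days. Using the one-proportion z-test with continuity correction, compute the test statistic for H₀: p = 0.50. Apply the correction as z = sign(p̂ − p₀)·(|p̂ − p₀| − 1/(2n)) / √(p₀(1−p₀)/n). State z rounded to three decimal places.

z = 3.311

With x = 120 successes in n = 193, p̂ = 0.62176. p̂ − p₀ = 0.121762.
1/(2n) = 0.002591.
Corrected numerator: |0.121762| − 0.002591 = 0.119171.
Null standard error: √(0.50·0.50/193) = √0.001295337 = 0.035991.
z = (+)0.119171/0.035991 = 3.311.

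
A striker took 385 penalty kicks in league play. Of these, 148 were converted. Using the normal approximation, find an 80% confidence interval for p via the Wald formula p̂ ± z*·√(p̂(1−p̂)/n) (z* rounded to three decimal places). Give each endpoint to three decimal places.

Sample proportion p̂ = 148/385 = 0.38442.
SE = √(p̂(1−p̂)/n) = √(0.236640/385) = 0.024792.
The 80% critical value is z* = 1.282.
Margin of error: 1.282 × 0.024792 = 0.03178.
Interval: 0.38442 ± 0.03178 → (0.353, 0.416).

(0.353, 0.416)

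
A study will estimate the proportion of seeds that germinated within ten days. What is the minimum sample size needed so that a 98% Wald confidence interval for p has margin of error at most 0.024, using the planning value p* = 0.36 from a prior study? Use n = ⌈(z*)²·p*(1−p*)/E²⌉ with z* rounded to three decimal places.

z* = 2.326 at the 98% level.
p*(1−p*) = 0.2304.
(z*)²·p*(1−p*)/E² = 5.410276·0.2304/0.000576 = 2164.110.
Rounding up, n = 2165.

n = 2165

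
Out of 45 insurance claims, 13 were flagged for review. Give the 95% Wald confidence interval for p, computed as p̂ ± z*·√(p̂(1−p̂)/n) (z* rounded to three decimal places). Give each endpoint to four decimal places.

(0.1565, 0.4213)

p̂ = 13/45 = 0.28889.
SE(p̂) = √(0.28889·0.71111/45) = 0.067566.
For 95% confidence, z* = 1.960.
Margin = 1.960·0.067566 = 0.13243.
Interval: 0.28889 ± 0.13243 → (0.1565, 0.4213).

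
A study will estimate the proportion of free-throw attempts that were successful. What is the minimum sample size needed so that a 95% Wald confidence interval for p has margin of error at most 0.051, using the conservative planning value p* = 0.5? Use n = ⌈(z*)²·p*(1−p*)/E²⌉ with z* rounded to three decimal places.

z* = 1.960 at the 95% level.
p*(1−p*) = 0.50·0.50 = 0.2500.
Required n before rounding: 3.841600 × 0.2500 / 0.051² = 369.243.
⌈369.243⌉ = 370.

n = 370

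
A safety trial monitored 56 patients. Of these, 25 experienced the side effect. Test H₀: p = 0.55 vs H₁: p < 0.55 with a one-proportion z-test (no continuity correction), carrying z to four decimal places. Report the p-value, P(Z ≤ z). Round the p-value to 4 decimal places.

The sample proportion is 25/56 = 0.44643.
SE₀ = √(0.55·0.45/56) = 0.066480.
Test statistic (full precision, shown to 4 dp): z = (25/56 − 0.55)/SE₀ ≈ -1.5579.
p-value = P(Z ≤ z) with z = -1.5579 → 0.0596.

p-value = 0.0596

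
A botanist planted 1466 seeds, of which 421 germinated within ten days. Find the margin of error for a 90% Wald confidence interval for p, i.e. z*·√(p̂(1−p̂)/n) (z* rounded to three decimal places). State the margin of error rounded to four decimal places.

Sample proportion p̂ = 421/1466 = 0.28718.
SE(p̂) = √(0.28718·0.71282/1466) = 0.011817.
For 90% confidence, z* = 1.645.
So ME = 0.0194.

ME = 0.0194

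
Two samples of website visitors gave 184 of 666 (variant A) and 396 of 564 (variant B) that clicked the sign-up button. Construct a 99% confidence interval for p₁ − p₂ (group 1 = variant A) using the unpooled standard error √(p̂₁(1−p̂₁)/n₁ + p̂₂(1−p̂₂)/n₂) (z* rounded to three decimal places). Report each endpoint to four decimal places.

(-0.4926, -0.3591)

p̂₁ = 0.27628, p̂₂ = 0.70213, so the observed difference is -0.42585.
Unpooled SE = √(p̂₁(1−p̂₁)/n₁ + p̂₂(1−p̂₂)/n₂) = √(0.000300222 + 0.000370823) = 0.025905.
The 99% critical value is z* = 2.576. Margin = 2.576·0.025905 = 0.06673.
Interval: -0.42585 ± 0.06673 → (-0.4926, -0.3591).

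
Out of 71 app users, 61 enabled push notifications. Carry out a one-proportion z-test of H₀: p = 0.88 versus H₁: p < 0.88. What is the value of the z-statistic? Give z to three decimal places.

Sample proportion p̂ = 61/71 = 0.85915.
SE₀ = √(0.88·0.12/71) = 0.038566.
Test statistic: z = -0.02085/0.038566 = -0.541.

z = -0.541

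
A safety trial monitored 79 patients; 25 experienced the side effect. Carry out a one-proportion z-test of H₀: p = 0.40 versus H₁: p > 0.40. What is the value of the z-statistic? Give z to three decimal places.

Sample proportion p̂ = 25/79 = 0.31646.
SE₀ = √(0.40·0.60/79) = 0.055118.
Test statistic: z = -0.08354/0.055118 = -1.516.

z = -1.516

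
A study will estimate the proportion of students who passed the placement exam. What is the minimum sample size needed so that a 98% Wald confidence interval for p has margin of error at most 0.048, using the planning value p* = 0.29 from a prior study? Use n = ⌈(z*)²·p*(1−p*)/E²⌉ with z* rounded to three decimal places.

n = 484

For 98% confidence, z* = 2.326.
p*(1−p*) = 0.29·0.71 = 0.2059.
(z*)²·p*(1−p*)/E² = 5.410276·0.2059/0.002304 = 483.496.
⌈483.496⌉ = 484.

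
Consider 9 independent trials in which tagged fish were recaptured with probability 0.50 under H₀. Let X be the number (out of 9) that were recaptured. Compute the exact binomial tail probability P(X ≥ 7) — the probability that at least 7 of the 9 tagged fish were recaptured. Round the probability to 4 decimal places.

X ~ Binomial(n=9, p=0.50).
P(X ≥ 7) = C(9,7)·0.50^7·0.50^2 + C(9,8)·0.50^8·0.50^1 + C(9,9)·0.50^9·0.50^0.
= 0.070312 + 0.017578 + 0.001953 = 0.0898.

P = 0.0898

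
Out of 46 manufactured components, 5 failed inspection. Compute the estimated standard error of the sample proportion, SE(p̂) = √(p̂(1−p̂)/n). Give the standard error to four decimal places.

p̂ = 5/46 = 0.10870.
p̂(1−p̂) = 0.10870·0.89130 = 0.096884.
SE = √(0.096884/46) = √0.002106174 = 0.0459.

SE = 0.0459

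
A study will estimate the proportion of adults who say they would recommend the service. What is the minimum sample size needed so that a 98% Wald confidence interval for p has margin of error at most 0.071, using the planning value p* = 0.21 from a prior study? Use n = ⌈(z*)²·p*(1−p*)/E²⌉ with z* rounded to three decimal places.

For 98% confidence, z* = 2.326.
p*(1−p*) = 0.21·0.79 = 0.1659.
Required n before rounding: 5.410276 × 0.1659 / 0.071² = 178.053.
⌈178.053⌉ = 179.

n = 179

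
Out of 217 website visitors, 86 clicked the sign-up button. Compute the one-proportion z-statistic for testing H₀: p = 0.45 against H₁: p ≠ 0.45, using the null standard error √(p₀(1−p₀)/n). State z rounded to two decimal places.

Sample proportion p̂ = 86/217 = 0.39631.
SE₀ = √(0.45·0.55/217) = 0.033772.
Test statistic: z = -0.05369/0.033772 = -1.59.

z = -1.59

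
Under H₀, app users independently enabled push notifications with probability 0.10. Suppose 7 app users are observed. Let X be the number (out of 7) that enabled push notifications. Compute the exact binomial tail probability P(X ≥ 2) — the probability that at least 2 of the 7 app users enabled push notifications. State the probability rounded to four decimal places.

X is binomial with n = 7 and p = 0.10.
P(X ≥ 2) = Σ_{j=2}^{7} C(7,j)·0.10^j·0.90^{7−j}.
= 0.124003 + 0.022964 + 0.002552 + 0.000170 + 0.000006 + 0.000000 = 0.1497.

P = 0.1497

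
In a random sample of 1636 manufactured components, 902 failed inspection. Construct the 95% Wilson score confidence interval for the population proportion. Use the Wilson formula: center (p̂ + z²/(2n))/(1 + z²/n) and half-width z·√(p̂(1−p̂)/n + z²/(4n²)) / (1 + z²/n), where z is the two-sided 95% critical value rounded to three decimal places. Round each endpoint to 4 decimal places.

(0.5272, 0.5753)

Here p̂ = 902/1636 = 0.55134 and z = 1.960 (z² = 3.841600).
Denominator 1 + z²/n = 1 + 3.841600/1636 = 1.002348.
Adjusted center: (0.55134 + z²/(2n))/1.002348 = 0.55122.
Radicand: p̂(1−p̂)/n + z²/(4n²) = 0.000151200 + 0.000000359 = 0.000151559.
Half-width = z·√(radicand)/denom = 1.960·0.012311/1.002348 = 0.02407.
Interval: 0.55122 ± 0.02407 → (0.5272, 0.5753).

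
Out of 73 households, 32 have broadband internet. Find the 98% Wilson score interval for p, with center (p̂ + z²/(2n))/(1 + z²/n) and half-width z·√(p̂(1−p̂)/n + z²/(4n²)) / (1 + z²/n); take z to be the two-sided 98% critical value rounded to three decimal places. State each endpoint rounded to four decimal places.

p̂ = 32/73 = 0.43836; z = 2.326, so z² = 5.410276.
Denominator 1 + z²/n = 1 + 5.410276/73 = 1.074113.
Center = (0.43836 + 0.037057)/1.074113 = 0.44261.
Radicand: p̂(1−p̂)/n + z²/(4n²) = 0.003372603 + 0.000253813 = 0.003626416.
Half-width = z·√(radicand)/denom = 2.326·0.060220/1.074113 = 0.13041.
Interval: 0.44261 ± 0.13041 → (0.3122, 0.5730).

(0.3122, 0.5730)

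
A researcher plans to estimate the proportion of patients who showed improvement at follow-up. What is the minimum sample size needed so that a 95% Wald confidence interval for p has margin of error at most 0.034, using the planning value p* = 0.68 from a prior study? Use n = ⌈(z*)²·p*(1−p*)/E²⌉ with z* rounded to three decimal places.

The 95% critical value is z* = 1.960.
p*(1−p*) = 0.2176.
Required n before rounding: 3.841600 × 0.2176 / 0.034² = 723.125.
⌈723.125⌉ = 724.

n = 724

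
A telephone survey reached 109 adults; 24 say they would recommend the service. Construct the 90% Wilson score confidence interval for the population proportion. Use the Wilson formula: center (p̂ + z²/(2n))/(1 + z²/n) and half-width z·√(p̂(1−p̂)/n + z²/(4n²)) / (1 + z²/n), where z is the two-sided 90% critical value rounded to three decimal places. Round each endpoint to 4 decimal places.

Here p̂ = 24/109 = 0.22018 and z = 1.645 (z² = 2.706025).
1 + z²/n = 1.024826.
Adjusted center: (0.22018 + z²/(2n))/1.024826 = 0.22696.
Radicand: p̂(1−p̂)/n + z²/(4n²) = 0.001575254 + 0.000056940 = 0.001632194.
Half-width = 1.645·√0.001632194/1.024826 = 0.06485.
CI: 0.22696 ± 0.06485 = (0.1621, 0.2918).

(0.1621, 0.2918)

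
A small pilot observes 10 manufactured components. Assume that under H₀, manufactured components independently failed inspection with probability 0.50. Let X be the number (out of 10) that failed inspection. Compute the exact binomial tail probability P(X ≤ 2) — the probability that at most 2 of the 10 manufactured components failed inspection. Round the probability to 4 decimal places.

P = 0.0547

X is binomial with n = 10 and p = 0.50.
P(X ≤ 2) = C(10,0)·0.50^0·0.50^10 + C(10,1)·0.50^1·0.50^9 + C(10,2)·0.50^2·0.50^8.
= 0.000977 + 0.009766 + 0.043945 = 0.0547.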